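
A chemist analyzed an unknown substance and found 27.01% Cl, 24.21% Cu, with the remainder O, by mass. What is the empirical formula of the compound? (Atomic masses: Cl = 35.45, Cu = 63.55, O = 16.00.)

Assume 100 g: 27.01 g Cl, 24.21 g Cu, 48.78 g O.
n(Cl) = 27.01/35.45 = 0.7619, n(Cu) = 24.21/63.55 = 0.381, n(O) = 48.78/16.00 = 3.049
Ratios (÷ 0.381): Cl 2.000, Cu 1.000, O 8.003
→ Cl2CuO8

Cl2CuO8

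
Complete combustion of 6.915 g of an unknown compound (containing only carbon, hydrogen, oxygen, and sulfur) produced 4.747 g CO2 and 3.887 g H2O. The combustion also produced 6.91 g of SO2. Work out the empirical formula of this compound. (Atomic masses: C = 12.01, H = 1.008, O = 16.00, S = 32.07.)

CH4OS

mol C = 4.747 / 44.01 = 0.1079; mass C = 0.1079 × 12.01 = 1.295 g
mol H = 2 × (3.887 / 18.02) = 0.4314; mass H = 0.4314 × 1.008 = 0.4349 g
mol S = 6.91 / 64.07 = 0.1079; mass S = 3.459 g
mass O = 6.915 − (5.189) = 1.726 g → mol O = 0.1079
Smallest is S at 0.1079 mol; normalising gives C 1.000, H 4.000, O 1.000, S 1.000
Ratio ≈ 1:4:1:1, so the empirical formula is CH4OS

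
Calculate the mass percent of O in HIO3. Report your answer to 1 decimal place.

Molar mass = 1(1.008) + 1(126.90) + 3(16.00) = 175.908 g/mol
Mass of O per mole = 3 × 16.00 = 48.000 g
% O = 48.000 / 175.908 × 100 = 27.3%

27.3%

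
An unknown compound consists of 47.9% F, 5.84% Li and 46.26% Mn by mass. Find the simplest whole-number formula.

Assume 100 g: 47.9 g F, 5.84 g Li, 46.26 g Mn.
n(F) = 47.9/19.00 = 2.521, n(Li) = 5.84/6.94 = 0.8415, n(Mn) = 46.26/54.94 = 0.842
Ratios (÷ 0.8415): F 2.996, Li 1.000, Mn 1.001
Ratio ≈ 3:1:1, so the empirical formula is F3LiMn

F3LiMn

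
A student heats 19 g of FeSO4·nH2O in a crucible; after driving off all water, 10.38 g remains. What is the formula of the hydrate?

Mass of water lost = 19 − 10.38 = 8.62 g → 8.62 / 18.02 = 0.4784 mol H2O
Molar mass of FeSO4 = 151.92 g/mol → mol FeSO4 = 10.38 / 151.92 = 0.06833
n = 0.4784 / 0.06833 = 7.00 ≈ 7 → FeSO4·7H2O

FeSO4·7H2O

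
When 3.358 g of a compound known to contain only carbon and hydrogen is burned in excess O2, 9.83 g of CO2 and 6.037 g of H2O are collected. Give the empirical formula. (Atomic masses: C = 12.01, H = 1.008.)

CH3

mol C = 9.83 / 44.01 = 0.2234; mass C = 0.2234 × 12.01 = 2.683 g
mol H = 2 × (6.037 / 18.02) = 0.6700; mass H = 0.6700 × 1.008 = 0.6754 g
Ratios (÷ 0.2234): C 1.000, H 3.000
→ CH3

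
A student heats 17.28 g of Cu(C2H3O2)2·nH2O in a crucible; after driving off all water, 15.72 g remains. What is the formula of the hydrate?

Mass of water lost = 17.28 − 15.72 = 1.56 g → 1.56 / 18.02 = 0.08657 mol H2O
Molar mass of Cu(C2H3O2)2 = 181.64 g/mol → mol Cu(C2H3O2)2 = 15.72 / 181.64 = 0.08655
n = 0.08657 / 0.08655 = 1.00 ≈ 1 → Cu(C2H3O2)2·H2O

Cu(C2H3O2)2·H2O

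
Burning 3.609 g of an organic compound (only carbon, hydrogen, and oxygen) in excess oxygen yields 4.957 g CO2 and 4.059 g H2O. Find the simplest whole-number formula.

mol C = 4.957 / 44.01 = 0.1126; mass C = 0.1126 × 12.01 = 1.353 g
mol H = 2 × (4.059 / 18.02) = 0.4505; mass H = 0.4505 × 1.008 = 0.4541 g
mass O = 3.609 − (1.807) = 1.802 g → mol O = 0.1126
Divide by the smallest (0.1126 mol C): C 1.000, H 4.000, O 1.000
≈ 1:4:1 → CH4O

CH4O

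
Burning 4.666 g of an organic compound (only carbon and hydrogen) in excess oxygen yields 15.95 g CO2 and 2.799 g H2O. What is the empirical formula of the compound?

mol C = 15.95 / 44.01 = 0.3624; mass C = 0.3624 × 12.01 = 4.353 g
mol H = 2 × (2.799 / 18.02) = 0.3107; mass H = 0.3107 × 1.008 = 0.3131 g
Divide by the smallest (0.3107 mol H): C 1.167, H 1.000
Scaling by 6: C 7.00, H 6.00 → C7H6

C7H6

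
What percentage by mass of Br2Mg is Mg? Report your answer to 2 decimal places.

13.20%

Molar mass = 2(79.90) + 1(24.31) = 184.110 g/mol
Mass of Mg per mole = 1 × 24.31 = 24.310 g
% Mg = 24.310 / 184.110 × 100 = 13.20%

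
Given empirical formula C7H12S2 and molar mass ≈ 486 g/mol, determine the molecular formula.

C21H36S6

Empirical-formula mass = 160.31 g/mol
n = 486 / 160.31 = 3.03 ≈ 3
Molecular formula = (C7H12S2)3 = C21H36S6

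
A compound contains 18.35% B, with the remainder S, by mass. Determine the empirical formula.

B2S3

Assume 100 g: 18.35 g B, 81.65 g S.
n(B) = 18.35/10.81 = 1.698, n(S) = 81.65/32.07 = 2.546
Ratios (÷ 1.698): B 1.000, S 1.500
Multiply by 2: B 2.00, S 3.00 → B2S3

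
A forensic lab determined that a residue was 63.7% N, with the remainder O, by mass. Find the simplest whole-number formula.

Assume 100 g: 63.7 g N, 36.3 g O.
Moles — N: 63.7 / 14.01 = 4.547 mol; O: 36.3 / 16.00 = 2.269 mol
Ratios (÷ 2.269): N 2.004, O 1.000
→ N2O

N2O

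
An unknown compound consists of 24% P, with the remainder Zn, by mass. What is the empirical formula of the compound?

Assume 100 g: 24 g P, 76 g Zn.
n(P) = 24/30.97 = 0.7749, n(Zn) = 76/65.38 = 1.162
Divide by the smallest (0.7749 mol P): P 1.000, Zn 1.500
×2: P 2.00, Zn 3.00 → P2Zn3

P2Zn3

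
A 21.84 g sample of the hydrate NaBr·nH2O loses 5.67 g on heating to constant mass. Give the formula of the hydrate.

NaBr·2H2O

Mass of anhydrous NaBr = 21.84 − 5.67 = 16.17 g
mol H2O = 5.67 / 18.02 = 0.3147
Molar mass of NaBr = 102.89 g/mol → mol NaBr = 16.17 / 102.89 = 0.1572
n = 0.3147 / 0.1572 = 2.00 ≈ 2 → NaBr·2H2O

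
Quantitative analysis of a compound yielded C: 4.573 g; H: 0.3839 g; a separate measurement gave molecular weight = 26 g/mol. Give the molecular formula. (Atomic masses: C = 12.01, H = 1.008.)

Moles — C: 4.573 / 12.01 = 0.3808 mol; H: 0.3839 / 1.008 = 0.3809 mol
Divide by the smallest (0.3808 mol C): C 1.000, H 1.000
Ratio ≈ 1:1, so the empirical formula is CH
Empirical-formula mass = 13.02 g/mol
n = 26 / 13.02 = 2.00 ≈ 2
Molecular formula = (CH)×2 = C2H2

C2H2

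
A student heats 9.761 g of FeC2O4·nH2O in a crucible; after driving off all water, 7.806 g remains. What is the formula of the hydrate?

Mass of water lost = 9.761 − 7.806 = 1.955 g → 1.955 / 18.02 = 0.1085 mol H2O
Molar mass of FeC2O4 = 143.87 g/mol → mol FeC2O4 = 7.806 / 143.87 = 0.05426
n = 0.1085 / 0.05426 = 2.00 ≈ 2 → FeC2O4·2H2O

FeC2O4·2H2O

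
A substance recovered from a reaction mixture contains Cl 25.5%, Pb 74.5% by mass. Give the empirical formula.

Assume 100 g: 25.5 g Cl, 74.5 g Pb.
n(Cl) = 25.5/35.45 = 0.7193, n(Pb) = 74.5/207.2 = 0.3596
Smallest is Pb at 0.3596 mol; normalising gives Cl 2.001, Pb 1.000
≈ 2:1 → Cl2Pb

Cl2Pb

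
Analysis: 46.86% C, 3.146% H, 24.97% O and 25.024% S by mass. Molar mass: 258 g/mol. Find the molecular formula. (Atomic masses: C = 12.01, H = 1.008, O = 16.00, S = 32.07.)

Assume 100 g: 46.86 g C, 3.146 g H, 24.97 g O, 25.024 g S.
C: 46.86 g ÷ 12.01 g/mol = 3.902 mol
H: 3.146 g ÷ 1.008 g/mol = 3.121 mol
O: 24.97 g ÷ 16.00 g/mol = 1.561 mol
S: 25.024 g ÷ 32.07 g/mol = 0.7803 mol
Smallest is S at 0.7803 mol; normalising gives C 5.000, H 4.000, O 2.000, S 1.000
Ratio ≈ 5:4:2:1, so the empirical formula is C5H4O2S
Empirical-formula mass = 128.15 g/mol
n = 258 / 128.15 = 2.01 ≈ 2
Molecular formula = (C5H4O2S)×2 = C10H8O4S2

C10H8O4S2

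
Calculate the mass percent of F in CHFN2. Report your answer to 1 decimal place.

Molar mass = 1(12.01) + 1(1.008) + 1(19.00) + 2(14.01) = 60.038 g/mol
Mass of F per mole = 1 × 19.00 = 19.000 g
% F = 19.000 / 60.038 × 100 = 31.6%

31.6%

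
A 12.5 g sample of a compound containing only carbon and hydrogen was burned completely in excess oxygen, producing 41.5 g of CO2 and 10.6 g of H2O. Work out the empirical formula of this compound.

mol C = 41.5 / 44.01 = 0.9430; mass C = 0.9430 × 12.01 = 11.33 g
mol H = 2 × (10.6 / 18.02) = 1.176; mass H = 1.176 × 1.008 = 1.186 g
Ratios (÷ 0.943): C 1.000, H 1.248
Multiply by 4: C 4.00, H 4.99 → C4H5

C4H5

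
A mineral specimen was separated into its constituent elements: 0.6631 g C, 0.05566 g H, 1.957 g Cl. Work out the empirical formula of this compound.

CHCl

C: 0.6631 g ÷ 12.01 g/mol = 0.05521 mol
H: 0.05566 g ÷ 1.008 g/mol = 0.05522 mol
Cl: 1.957 g ÷ 35.45 g/mol = 0.0552 mol
Divide by the smallest (0.0552 mol Cl): C 1.000, H 1.000, Cl 1.000
≈ 1:1:1 → CHCl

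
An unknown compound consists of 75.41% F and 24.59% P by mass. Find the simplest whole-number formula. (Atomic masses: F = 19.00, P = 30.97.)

Assume 100 g: 75.41 g F, 24.59 g P.
n(F) = 75.41/19.00 = 3.969, n(P) = 24.59/30.97 = 0.794
Ratios (÷ 0.794): F 4.999, P 1.000
→ F5P

F5P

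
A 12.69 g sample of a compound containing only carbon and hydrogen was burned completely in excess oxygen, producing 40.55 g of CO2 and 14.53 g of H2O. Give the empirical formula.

C4H7

mol C = 40.55 / 44.01 = 0.9214; mass C = 0.9214 × 12.01 = 11.07 g
mol H = 2 × (14.53 / 18.02) = 1.613; mass H = 1.613 × 1.008 = 1.626 g
Ratios (÷ 0.9214): C 1.000, H 1.750
×4: C 4.00, H 7.00 → C4H7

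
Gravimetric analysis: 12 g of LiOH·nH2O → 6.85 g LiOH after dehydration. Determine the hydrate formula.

Mass of water lost = 12 − 6.85 = 5.15 g → 5.15 / 18.02 = 0.2858 mol H2O
Molar mass of LiOH = 23.95 g/mol → mol LiOH = 6.85 / 23.95 = 0.286
n = 0.2858 / 0.286 = 1.00 ≈ 1 → LiOH·H2O

LiOH·H2O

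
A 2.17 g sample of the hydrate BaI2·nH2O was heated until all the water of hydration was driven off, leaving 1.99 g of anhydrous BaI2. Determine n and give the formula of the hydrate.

Mass of water lost = 2.17 − 1.99 = 0.18 g → 0.18 / 18.02 = 0.009989 mol H2O
Molar mass of BaI2 = 391.13 g/mol → mol BaI2 = 1.99 / 391.13 = 0.005088
n = 0.009989 / 0.005088 = 1.96 ≈ 2 → BaI2·2H2O

BaI2·2H2O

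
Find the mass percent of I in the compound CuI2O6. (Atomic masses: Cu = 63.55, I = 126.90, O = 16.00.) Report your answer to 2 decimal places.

61.40%

Molar mass = 1(63.55) + 2(126.90) + 6(16.00) = 413.350 g/mol
Mass of I per mole = 2 × 126.90 = 253.800 g
% I = 253.800 / 413.350 × 100 = 61.40%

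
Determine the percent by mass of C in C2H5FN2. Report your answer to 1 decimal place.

Molar mass = 2(12.01) + 5(1.008) + 1(19.00) + 2(14.01) = 76.080 g/mol
Mass of C per mole = 2 × 12.01 = 24.020 g
% C = 24.020 / 76.080 × 100 = 31.6%

31.6%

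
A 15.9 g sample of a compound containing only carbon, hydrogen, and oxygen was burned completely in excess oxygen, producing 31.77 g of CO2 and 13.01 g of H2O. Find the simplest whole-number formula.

C2H4O

mol C = 31.77 / 44.01 = 0.7219; mass C = 0.7219 × 12.01 = 8.670 g
mol H = 2 × (13.01 / 18.02) = 1.444; mass H = 1.444 × 1.008 = 1.456 g
mass O = 15.9 − (10.13) = 5.775 g → mol O = 0.3609
Smallest is O at 0.3609 mol; normalising gives C 2.000, H 4.001, O 1.000
→ C2H4O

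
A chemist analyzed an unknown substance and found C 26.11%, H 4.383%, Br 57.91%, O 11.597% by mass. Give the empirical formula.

C3H6BrO

Assume 100 g: 26.11 g C, 4.383 g H, 57.91 g Br, 11.597 g O.
C: 26.11 g ÷ 12.01 g/mol = 2.174 mol
H: 4.383 g ÷ 1.008 g/mol = 4.348 mol
Br: 57.91 g ÷ 79.90 g/mol = 0.7248 mol
O: 11.597 g ÷ 16.00 g/mol = 0.7248 mol
Smallest is Br at 0.7248 mol; normalising gives C 3.000, H 5.999, Br 1.000, O 1.000
≈ 3:6:1:1 → C3H6BrO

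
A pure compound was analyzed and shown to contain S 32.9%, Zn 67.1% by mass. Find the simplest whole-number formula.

Assume 100 g: 32.9 g S, 67.1 g Zn.
S: 32.9 g ÷ 32.07 g/mol = 1.026 mol
Zn: 67.1 g ÷ 65.38 g/mol = 1.026 mol
Divide by the smallest (1.026 mol S): S 1.000, Zn 1.000
Ratio ≈ 1:1, so the empirical formula is SZn

SZn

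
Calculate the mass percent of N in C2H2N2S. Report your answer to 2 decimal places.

32.53%

Molar mass = 2(12.01) + 2(1.008) + 2(14.01) + 1(32.07) = 86.126 g/mol
Mass of N per mole = 2 × 14.01 = 28.020 g
% N = 28.020 / 86.126 × 100 = 32.53%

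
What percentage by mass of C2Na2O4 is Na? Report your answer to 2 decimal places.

Molar mass = 2(12.01) + 2(22.99) + 4(16.00) = 134.000 g/mol
Mass of Na per mole = 2 × 22.99 = 45.980 g
% Na = 45.980 / 134.000 × 100 = 34.31%

34.31%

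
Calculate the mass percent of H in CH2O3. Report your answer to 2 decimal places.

3.25%

Molar mass = 1(12.01) + 2(1.008) + 3(16.00) = 62.026 g/mol
Mass of H per mole = 2 × 1.008 = 2.016 g
% H = 2.016 / 62.026 × 100 = 3.25%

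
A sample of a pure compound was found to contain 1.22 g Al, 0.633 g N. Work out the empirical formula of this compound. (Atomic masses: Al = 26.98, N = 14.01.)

AlN

Moles — Al: 1.22 / 26.98 = 0.04522 mol; N: 0.633 / 14.01 = 0.04518 mol
Divide by the smallest (0.04518 mol N): Al 1.001, N 1.000
→ AlN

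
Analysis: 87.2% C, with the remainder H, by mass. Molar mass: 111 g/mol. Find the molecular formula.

Assume 100 g: 87.2 g C, 12.8 g H.
Moles — C: 87.2 / 12.01 = 7.261 mol; H: 12.8 / 1.008 = 12.7 mol
Smallest is C at 7.261 mol; normalising gives C 1.000, H 1.749
Scaling by 4: C 4.00, H 7.00 → C4H7
Empirical-formula mass = 55.10 g/mol
n = 111 / 55.10 = 2.01 ≈ 2
Molecular formula = (C4H7)×2 = C8H14

C8H14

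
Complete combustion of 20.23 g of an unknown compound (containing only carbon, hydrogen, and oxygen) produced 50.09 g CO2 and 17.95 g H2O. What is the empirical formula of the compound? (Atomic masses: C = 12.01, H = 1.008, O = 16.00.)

mol C = 50.09 / 44.01 = 1.138; mass C = 1.138 × 12.01 = 13.67 g
mol H = 2 × (17.95 / 18.02) = 1.992; mass H = 1.992 × 1.008 = 2.008 g
mass O = 20.23 − (15.68) = 4.553 g → mol O = 0.2845
Smallest is O at 0.2845 mol; normalising gives C 4.000, H 7.002, O 1.000
Ratio ≈ 4:7:1, so the empirical formula is C4H7O

C4H7O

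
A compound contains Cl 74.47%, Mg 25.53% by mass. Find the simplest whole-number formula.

Cl2Mg

Assume 100 g: 74.47 g Cl, 25.53 g Mg.
n(Cl) = 74.47/35.45 = 2.101, n(Mg) = 25.53/24.31 = 1.05
Divide by the smallest (1.05 mol Mg): Cl 2.000, Mg 1.000
→ Cl2Mg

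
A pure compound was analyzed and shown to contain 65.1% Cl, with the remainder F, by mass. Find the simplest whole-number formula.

Assume 100 g: 65.1 g Cl, 34.9 g F.
Cl: 65.1 g ÷ 35.45 g/mol = 1.836 mol
F: 34.9 g ÷ 19.00 g/mol = 1.837 mol
Ratios (÷ 1.836): Cl 1.000, F 1.000
→ ClF

ClF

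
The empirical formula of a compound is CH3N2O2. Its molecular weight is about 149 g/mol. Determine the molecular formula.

Empirical-formula mass = 75.05 g/mol
n = 149 / 75.05 = 1.99 ≈ 2
Molecular formula = (CH3N2O2)2 = C2H6N4O4

C2H6N4O4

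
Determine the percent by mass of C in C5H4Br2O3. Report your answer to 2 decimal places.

Molar mass = 5(12.01) + 4(1.008) + 2(79.90) + 3(16.00) = 271.882 g/mol
Mass of C per mole = 5 × 12.01 = 60.050 g
% C = 60.050 / 271.882 × 100 = 22.09%

22.09%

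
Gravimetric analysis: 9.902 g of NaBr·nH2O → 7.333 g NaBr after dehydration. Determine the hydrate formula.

NaBr·2H2O

Mass of water lost = 9.902 − 7.333 = 2.569 g → 2.569 / 18.02 = 0.1426 mol H2O
Molar mass of NaBr = 102.89 g/mol → mol NaBr = 7.333 / 102.89 = 0.07127
n = 0.1426 / 0.07127 = 2.00 ≈ 2 → NaBr·2H2O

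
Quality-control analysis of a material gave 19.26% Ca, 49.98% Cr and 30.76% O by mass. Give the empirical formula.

CaCr2O4

Assume 100 g: 19.26 g Ca, 49.98 g Cr, 30.76 g O.
Ca: 19.26 g ÷ 40.08 g/mol = 0.4805 mol
Cr: 49.98 g ÷ 52.00 g/mol = 0.9612 mol
O: 30.76 g ÷ 16.00 g/mol = 1.923 mol
Smallest is Ca at 0.4805 mol; normalising gives Ca 1.000, Cr 2.000, O 4.001
≈ 1:2:4 → CaCr2O4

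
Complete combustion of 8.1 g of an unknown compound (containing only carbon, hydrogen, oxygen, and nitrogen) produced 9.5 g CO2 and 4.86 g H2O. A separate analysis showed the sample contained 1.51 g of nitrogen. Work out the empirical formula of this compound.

mol C = 9.5 / 44.01 = 0.2159; mass C = 0.2159 × 12.01 = 2.592 g
mol H = 2 × (4.86 / 18.02) = 0.5394; mass H = 0.5394 × 1.008 = 0.5437 g
mol N = 1.51 / 14.01 = 0.1078
mass O = 8.1 − (4.646) = 3.454 g → mol O = 0.2159
Ratios (÷ 0.1078): C 2.003, H 5.005, N 1.000, O 2.003
≈ 2:5:1:2 → C2H5NO2

C2H5NO2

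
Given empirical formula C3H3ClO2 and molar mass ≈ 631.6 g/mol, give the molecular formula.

C18H18Cl6O12

Empirical-formula mass = 106.50 g/mol
n = 631.6 / 106.50 = 5.93 ≈ 6
Molecular formula = (C3H3ClO2)6 = C18H18Cl6O12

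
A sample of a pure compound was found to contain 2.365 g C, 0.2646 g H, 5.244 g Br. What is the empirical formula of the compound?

C: 2.365 g ÷ 12.01 g/mol = 0.1969 mol
H: 0.2646 g ÷ 1.008 g/mol = 0.2625 mol
Br: 5.244 g ÷ 79.90 g/mol = 0.06563 mol
Smallest is Br at 0.06563 mol; normalising gives C 3.000, H 4.000, Br 1.000
≈ 3:4:1 → C3H4Br

C3H4Br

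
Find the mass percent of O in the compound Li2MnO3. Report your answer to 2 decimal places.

41.09%

Molar mass = 2(6.94) + 1(54.94) + 3(16.00) = 116.820 g/mol
Mass of O per mole = 3 × 16.00 = 48.000 g
% O = 48.000 / 116.820 × 100 = 41.09%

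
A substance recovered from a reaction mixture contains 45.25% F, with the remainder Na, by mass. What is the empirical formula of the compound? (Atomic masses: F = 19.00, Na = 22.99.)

FNa

Assume 100 g: 45.25 g F, 54.75 g Na.
n(F) = 45.25/19.00 = 2.382, n(Na) = 54.75/22.99 = 2.381
Ratios (÷ 2.381): F 1.000, Na 1.000
≈ 1:1 → FNa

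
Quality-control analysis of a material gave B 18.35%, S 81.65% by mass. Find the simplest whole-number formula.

Assume 100 g: 18.35 g B, 81.65 g S.
B: 18.35 g ÷ 10.81 g/mol = 1.698 mol
S: 81.65 g ÷ 32.07 g/mol = 2.546 mol
Smallest is B at 1.698 mol; normalising gives B 1.000, S 1.500
Scaling by 2: B 2.00, S 3.00 → B2S3

B2S3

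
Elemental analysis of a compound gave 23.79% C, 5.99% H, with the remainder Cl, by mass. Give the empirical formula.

CH3Cl

Assume 100 g: 23.79 g C, 5.99 g H, 70.22 g Cl.
n(C) = 23.79/12.01 = 1.981, n(H) = 5.99/1.008 = 5.942, n(Cl) = 70.22/35.45 = 1.981
Ratios (÷ 1.981): C 1.000, H 3.000, Cl 1.000
Ratio ≈ 1:3:1, so the empirical formula is CH3Cl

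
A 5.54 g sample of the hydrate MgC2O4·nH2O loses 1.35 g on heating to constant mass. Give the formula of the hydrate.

Mass of anhydrous MgC2O4 = 5.54 − 1.35 = 4.19 g
mol H2O = 1.35 / 18.02 = 0.07492
Molar mass of MgC2O4 = 112.33 g/mol → mol MgC2O4 = 4.19 / 112.33 = 0.0373
n = 0.07492 / 0.0373 = 2.01 ≈ 2 → MgC2O4·2H2O

MgC2O4·2H2O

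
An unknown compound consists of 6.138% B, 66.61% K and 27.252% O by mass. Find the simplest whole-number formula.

BK3O3

Assume 100 g: 6.138 g B, 66.61 g K, 27.252 g O.
B: 6.138 g ÷ 10.81 g/mol = 0.5678 mol
K: 66.61 g ÷ 39.10 g/mol = 1.704 mol
O: 27.252 g ÷ 16.00 g/mol = 1.703 mol
Ratios (÷ 0.5678): B 1.000, K 3.000, O 3.000
Ratio ≈ 1:3:3, so the empirical formula is BK3O3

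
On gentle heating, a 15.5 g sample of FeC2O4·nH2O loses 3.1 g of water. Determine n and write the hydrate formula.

FeC2O4·2H2O

Mass of anhydrous FeC2O4 = 15.5 − 3.1 = 12.4 g
mol H2O = 3.1 / 18.02 = 0.172
Molar mass of FeC2O4 = 143.87 g/mol → mol FeC2O4 = 12.4 / 143.87 = 0.08619
n = 0.172 / 0.08619 = 2.00 ≈ 2 → FeC2O4·2H2O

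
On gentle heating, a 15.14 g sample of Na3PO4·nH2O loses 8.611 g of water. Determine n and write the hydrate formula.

Mass of anhydrous Na3PO4 = 15.14 − 8.611 = 6.529 g
mol H2O = 8.611 / 18.02 = 0.4779
Molar mass of Na3PO4 = 163.94 g/mol → mol Na3PO4 = 6.529 / 163.94 = 0.03983
n = 0.4779 / 0.03983 = 12.00 ≈ 12 → Na3PO4·12H2O

Na3PO4·12H2O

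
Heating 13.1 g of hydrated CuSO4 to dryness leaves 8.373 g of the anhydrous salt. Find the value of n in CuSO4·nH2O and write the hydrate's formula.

Mass of water lost = 13.1 − 8.373 = 4.727 g → 4.727 / 18.02 = 0.2623 mol H2O
Molar mass of CuSO4 = 159.62 g/mol → mol CuSO4 = 8.373 / 159.62 = 0.05246
n = 0.2623 / 0.05246 = 5.00 ≈ 5 → CuSO4·5H2O

CuSO4·5H2O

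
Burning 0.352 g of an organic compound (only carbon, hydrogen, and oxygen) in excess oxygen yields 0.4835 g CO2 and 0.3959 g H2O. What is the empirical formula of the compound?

CH4O

mol C = 0.4835 / 44.01 = 0.01099; mass C = 0.01099 × 12.01 = 0.1319 g
mol H = 2 × (0.3959 / 18.02) = 0.04394; mass H = 0.04394 × 1.008 = 0.04429 g
mass O = 0.352 − (0.1762) = 0.1758 g → mol O = 0.01099
Smallest is O at 0.01099 mol; normalising gives C 1.000, H 4.000, O 1.000
Ratio ≈ 1:4:1, so the empirical formula is CH4O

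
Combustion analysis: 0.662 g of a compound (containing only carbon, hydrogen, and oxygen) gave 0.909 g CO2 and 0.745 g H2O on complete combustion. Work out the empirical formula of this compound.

mol C = 0.909 / 44.01 = 0.02065; mass C = 0.02065 × 12.01 = 0.2481 g
mol H = 2 × (0.745 / 18.02) = 0.08269; mass H = 0.08269 × 1.008 = 0.08335 g
mass O = 0.662 − (0.3314) = 0.3306 g → mol O = 0.02066
Smallest is C at 0.02065 mol; normalising gives C 1.000, H 4.003, O 1.000
≈ 1:4:1 → CH4O

CH4O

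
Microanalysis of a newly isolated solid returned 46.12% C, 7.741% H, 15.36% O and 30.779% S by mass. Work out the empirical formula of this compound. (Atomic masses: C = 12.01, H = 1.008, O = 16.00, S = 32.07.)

Assume 100 g: 46.12 g C, 7.741 g H, 15.36 g O, 30.779 g S.
Moles — C: 46.12 / 12.01 = 3.84 mol; H: 7.741 / 1.008 = 7.68 mol; O: 15.36 / 16.00 = 0.96 mol; S: 30.779 / 32.07 = 0.9597 mol
Ratios (÷ 0.9597): C 4.001, H 8.002, O 1.000, S 1.000
≈ 4:8:1:1 → C4H8OS

C4H8OS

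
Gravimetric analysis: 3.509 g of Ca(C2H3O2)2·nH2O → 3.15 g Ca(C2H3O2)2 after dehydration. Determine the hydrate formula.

Ca(C2H3O2)2·H2O

Mass of water lost = 3.509 − 3.15 = 0.359 g → 0.359 / 18.02 = 0.01992 mol H2O
Molar mass of Ca(C2H3O2)2 = 158.17 g/mol → mol Ca(C2H3O2)2 = 3.15 / 158.17 = 0.01992
n = 0.01992 / 0.01992 = 1.00 ≈ 1 → Ca(C2H3O2)2·H2O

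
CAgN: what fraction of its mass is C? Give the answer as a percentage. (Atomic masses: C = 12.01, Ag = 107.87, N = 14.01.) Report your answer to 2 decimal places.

8.97%

Molar mass = 1(12.01) + 1(107.87) + 1(14.01) = 133.890 g/mol
Mass of C per mole = 1 × 12.01 = 12.010 g
% C = 12.010 / 133.890 × 100 = 8.97%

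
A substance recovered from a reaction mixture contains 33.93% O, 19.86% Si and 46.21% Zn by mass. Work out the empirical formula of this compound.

O3SiZn

Assume 100 g: 33.93 g O, 19.86 g Si, 46.21 g Zn.
n(O) = 33.93/16.00 = 2.121, n(Si) = 19.86/28.09 = 0.707, n(Zn) = 46.21/65.38 = 0.7068
Divide by the smallest (0.7068 mol Zn): O 3.000, Si 1.000, Zn 1.000
Ratio ≈ 3:1:1, so the empirical formula is O3SiZn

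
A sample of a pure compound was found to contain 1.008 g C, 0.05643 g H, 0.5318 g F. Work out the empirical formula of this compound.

C3H2F

Moles — C: 1.008 / 12.01 = 0.08393 mol; H: 0.05643 / 1.008 = 0.05598 mol; F: 0.5318 / 19.00 = 0.02799 mol
Ratios (÷ 0.02799): C 2.999, H 2.000, F 1.000
→ C3H2F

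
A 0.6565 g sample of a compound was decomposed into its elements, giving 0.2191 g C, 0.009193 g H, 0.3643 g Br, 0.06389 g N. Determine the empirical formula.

C4H2BrN

C: 0.2191 g ÷ 12.01 g/mol = 0.01824 mol
H: 0.009193 g ÷ 1.008 g/mol = 0.00912 mol
Br: 0.3643 g ÷ 79.90 g/mol = 0.004559 mol
N: 0.06389 g ÷ 14.01 g/mol = 0.00456 mol
Divide by the smallest (0.004559 mol Br): C 4.001, H 2.000, Br 1.000, N 1.000
→ C4H2BrN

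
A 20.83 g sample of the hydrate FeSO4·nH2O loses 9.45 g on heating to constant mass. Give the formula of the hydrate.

Mass of anhydrous FeSO4 = 20.83 − 9.45 = 11.38 g
mol H2O = 9.45 / 18.02 = 0.5244
Molar mass of FeSO4 = 151.92 g/mol → mol FeSO4 = 11.38 / 151.92 = 0.07491
n = 0.5244 / 0.07491 = 7.00 ≈ 7 → FeSO4·7H2O

FeSO4·7H2O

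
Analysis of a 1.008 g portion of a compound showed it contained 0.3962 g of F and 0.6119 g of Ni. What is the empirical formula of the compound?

F: 0.3962 g ÷ 19.00 g/mol = 0.02085 mol
Ni: 0.6119 g ÷ 58.69 g/mol = 0.01043 mol
Ratios (÷ 0.01043): F 2.000, Ni 1.000
→ F2Ni

F2Ni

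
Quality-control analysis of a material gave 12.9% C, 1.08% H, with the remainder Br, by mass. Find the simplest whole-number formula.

Assume 100 g: 12.9 g C, 1.08 g H, 86.02 g Br.
n(C) = 12.9/12.01 = 1.074, n(H) = 1.08/1.008 = 1.071, n(Br) = 86.02/79.90 = 1.077
Divide by the smallest (1.071 mol H): C 1.002, H 1.000, Br 1.005
≈ 1:1:1 → CHBr

CHBr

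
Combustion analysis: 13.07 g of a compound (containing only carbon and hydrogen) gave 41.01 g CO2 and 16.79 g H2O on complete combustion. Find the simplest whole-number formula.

mol C = 41.01 / 44.01 = 0.9318; mass C = 0.9318 × 12.01 = 11.19 g
mol H = 2 × (16.79 / 18.02) = 1.863; mass H = 1.863 × 1.008 = 1.878 g
Ratios (÷ 0.9318): C 1.000, H 2.000
≈ 1:2 → CH2

CH2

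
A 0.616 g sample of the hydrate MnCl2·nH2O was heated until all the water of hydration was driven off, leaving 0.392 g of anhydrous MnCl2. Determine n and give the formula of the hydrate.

MnCl2·4H2O

Mass of water lost = 0.616 − 0.392 = 0.224 g → 0.224 / 18.02 = 0.01243 mol H2O
Molar mass of MnCl2 = 125.84 g/mol → mol MnCl2 = 0.392 / 125.84 = 0.003115
n = 0.01243 / 0.003115 = 3.99 ≈ 4 → MnCl2·4H2O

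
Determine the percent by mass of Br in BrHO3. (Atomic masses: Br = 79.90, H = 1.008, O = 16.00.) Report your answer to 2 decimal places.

Molar mass = 1(79.90) + 1(1.008) + 3(16.00) = 128.908 g/mol
Mass of Br per mole = 1 × 79.90 = 79.900 g
% Br = 79.900 / 128.908 × 100 = 61.98%

61.98%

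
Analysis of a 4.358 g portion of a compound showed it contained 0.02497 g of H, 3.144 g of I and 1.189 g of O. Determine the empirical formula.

n(H) = 0.02497/1.008 = 0.02477, n(I) = 3.144/126.90 = 0.02478, n(O) = 1.189/16.00 = 0.07431
Smallest is H at 0.02477 mol; normalising gives H 1.000, I 1.000, O 3.000
→ HIO3

HIO3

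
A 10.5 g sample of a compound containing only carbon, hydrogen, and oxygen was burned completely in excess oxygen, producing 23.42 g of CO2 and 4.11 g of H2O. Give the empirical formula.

C7H6O3

mol C = 23.42 / 44.01 = 0.5322; mass C = 0.5322 × 12.01 = 6.391 g
mol H = 2 × (4.11 / 18.02) = 0.4562; mass H = 0.4562 × 1.008 = 0.4598 g
mass O = 10.5 − (6.851) = 3.649 g → mol O = 0.2281
Divide by the smallest (0.2281 mol O): C 2.333, H 2.000, O 1.000
Scaling by 3: C 7.00, H 6.00, O 3.00 → C7H6O3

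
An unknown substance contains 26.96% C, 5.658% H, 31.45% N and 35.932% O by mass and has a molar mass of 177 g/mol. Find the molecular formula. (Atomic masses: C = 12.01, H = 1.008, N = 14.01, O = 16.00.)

C4H10N4O4

Assume 100 g: 26.96 g C, 5.658 g H, 31.45 g N, 35.932 g O.
Moles — C: 26.96 / 12.01 = 2.245 mol; H: 5.658 / 1.008 = 5.613 mol; N: 31.45 / 14.01 = 2.245 mol; O: 35.932 / 16.00 = 2.246 mol
Smallest is C at 2.245 mol; normalising gives C 1.000, H 2.500, N 1.000, O 1.000
×2: C 2.00, H 5.00, N 2.00, O 2.00 → C2H5N2O2
Empirical-formula mass = 89.08 g/mol
n = 177 / 89.08 = 1.99 ≈ 2
Molecular formula = (C2H5N2O2)×2 = C4H10N4O4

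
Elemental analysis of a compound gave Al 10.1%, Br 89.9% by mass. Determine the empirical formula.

AlBr3

Assume 100 g: 10.1 g Al, 89.9 g Br.
Moles — Al: 10.1 / 26.98 = 0.3744 mol; Br: 89.9 / 79.90 = 1.125 mol
Ratios (÷ 0.3744): Al 1.000, Br 3.006
Ratio ≈ 1:3, so the empirical formula is AlBr3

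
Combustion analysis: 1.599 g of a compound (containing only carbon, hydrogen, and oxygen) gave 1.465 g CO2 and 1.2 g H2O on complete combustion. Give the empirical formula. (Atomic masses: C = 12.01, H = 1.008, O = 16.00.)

CH4O2

mol C = 1.465 / 44.01 = 0.03329; mass C = 0.03329 × 12.01 = 0.3998 g
mol H = 2 × (1.2 / 18.02) = 0.1332; mass H = 0.1332 × 1.008 = 0.1343 g
mass O = 1.599 − (0.5340) = 1.065 g → mol O = 0.06656
Smallest is C at 0.03329 mol; normalising gives C 1.000, H 4.001, O 2.000
Ratio ≈ 1:4:2, so the empirical formula is CH4O2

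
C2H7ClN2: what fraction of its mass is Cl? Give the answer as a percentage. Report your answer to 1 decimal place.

Molar mass = 2(12.01) + 7(1.008) + 1(35.45) + 2(14.01) = 94.546 g/mol
Mass of Cl per mole = 1 × 35.45 = 35.450 g
% Cl = 35.450 / 94.546 × 100 = 37.5%

37.5%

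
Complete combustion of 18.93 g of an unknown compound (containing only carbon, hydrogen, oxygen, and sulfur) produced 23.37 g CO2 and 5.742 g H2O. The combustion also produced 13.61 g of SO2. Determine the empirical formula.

mol C = 23.37 / 44.01 = 0.5310; mass C = 0.5310 × 12.01 = 6.377 g
mol H = 2 × (5.742 / 18.02) = 0.6373; mass H = 0.6373 × 1.008 = 0.6424 g
mol S = 13.61 / 64.07 = 0.2124; mass S = 6.812 g
mass O = 18.93 − (13.83) = 5.098 g → mol O = 0.3186
Divide by the smallest (0.2124 mol S): C 2.500, H 3.000, O 1.500, S 1.000
Scaling by 2: C 5.00, H 6.00, O 3.00, S 2.00 → C5H6O3S2

C5H6O3S2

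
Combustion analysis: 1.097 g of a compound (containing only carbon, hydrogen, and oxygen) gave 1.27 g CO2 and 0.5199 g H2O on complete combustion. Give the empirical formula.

mol C = 1.27 / 44.01 = 0.02886; mass C = 0.02886 × 12.01 = 0.3466 g
mol H = 2 × (0.5199 / 18.02) = 0.05770; mass H = 0.05770 × 1.008 = 0.05816 g
mass O = 1.097 − (0.4047) = 0.6923 g → mol O = 0.04327
Ratios (÷ 0.02886): C 1.000, H 2.000, O 1.499
×2: C 2.00, H 4.00, O 3.00 → C2H4O3

C2H4O3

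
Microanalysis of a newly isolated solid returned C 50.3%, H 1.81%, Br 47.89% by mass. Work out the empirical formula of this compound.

C7H3Br

Assume 100 g: 50.3 g C, 1.81 g H, 47.89 g Br.
n(C) = 50.3/12.01 = 4.188, n(H) = 1.81/1.008 = 1.796, n(Br) = 47.89/79.90 = 0.5994
Divide by the smallest (0.5994 mol Br): C 6.988, H 2.996, Br 1.000
≈ 7:3:1 → C7H3Br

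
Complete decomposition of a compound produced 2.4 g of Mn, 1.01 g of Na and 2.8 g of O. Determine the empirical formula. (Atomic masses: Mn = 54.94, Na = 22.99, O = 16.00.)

n(Mn) = 2.4/54.94 = 0.04368, n(Na) = 1.01/22.99 = 0.04393, n(O) = 2.8/16.00 = 0.175
Smallest is Mn at 0.04368 mol; normalising gives Mn 1.000, Na 1.006, O 4.006
≈ 1:1:4 → MnNaO4

MnNaO4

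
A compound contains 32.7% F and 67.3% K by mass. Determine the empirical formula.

FK

Assume 100 g: 32.7 g F, 67.3 g K.
F: 32.7 g ÷ 19.00 g/mol = 1.721 mol
K: 67.3 g ÷ 39.10 g/mol = 1.721 mol
Divide by the smallest (1.721 mol F): F 1.000, K 1.000
Ratio ≈ 1:1, so the empirical formula is FK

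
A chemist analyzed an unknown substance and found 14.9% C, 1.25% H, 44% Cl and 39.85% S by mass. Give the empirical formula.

CHClS

Assume 100 g: 14.9 g C, 1.25 g H, 44 g Cl, 39.85 g S.
C: 14.9 g ÷ 12.01 g/mol = 1.241 mol
H: 1.25 g ÷ 1.008 g/mol = 1.24 mol
Cl: 44 g ÷ 35.45 g/mol = 1.241 mol
S: 39.85 g ÷ 32.07 g/mol = 1.243 mol
Ratios (÷ 1.24): C 1.000, H 1.000, Cl 1.001, S 1.002
Ratio ≈ 1:1:1:1, so the empirical formula is CHClS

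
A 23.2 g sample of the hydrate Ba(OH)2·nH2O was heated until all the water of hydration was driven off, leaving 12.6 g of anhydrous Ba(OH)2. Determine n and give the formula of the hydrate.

Ba(OH)2·8H2O

Mass of water lost = 23.2 − 12.6 = 10.6 g → 10.6 / 18.02 = 0.5882 mol H2O
Molar mass of Ba(OH)2 = 171.35 g/mol → mol Ba(OH)2 = 12.6 / 171.35 = 0.07354
n = 0.5882 / 0.07354 = 8.00 ≈ 8 → Ba(OH)2·8H2O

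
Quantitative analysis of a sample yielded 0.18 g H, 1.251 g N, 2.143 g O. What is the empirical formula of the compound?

Moles — H: 0.18 / 1.008 = 0.1786 mol; N: 1.251 / 14.01 = 0.08929 mol; O: 2.143 / 16.00 = 0.1339 mol
Divide by the smallest (0.08929 mol N): H 2.000, N 1.000, O 1.500
×2: H 4.00, N 2.00, O 3.00 → H4N2O3

H4N2O3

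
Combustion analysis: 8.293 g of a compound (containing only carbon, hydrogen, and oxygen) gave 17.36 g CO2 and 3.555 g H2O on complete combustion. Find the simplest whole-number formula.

C2H2O

mol C = 17.36 / 44.01 = 0.3945; mass C = 0.3945 × 12.01 = 4.737 g
mol H = 2 × (3.555 / 18.02) = 0.3946; mass H = 0.3946 × 1.008 = 0.3977 g
mass O = 8.293 − (5.135) = 3.158 g → mol O = 0.1974
Divide by the smallest (0.1974 mol O): C 1.999, H 1.999, O 1.000
≈ 2:2:1 → C2H2O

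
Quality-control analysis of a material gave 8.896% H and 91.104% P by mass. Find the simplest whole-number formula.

Assume 100 g: 8.896 g H, 91.104 g P.
n(H) = 8.896/1.008 = 8.825, n(P) = 91.104/30.97 = 2.942
Ratios (÷ 2.942): H 3.000, P 1.000
≈ 3:1 → H3P

H3P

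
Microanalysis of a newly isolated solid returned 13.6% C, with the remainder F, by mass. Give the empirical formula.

Assume 100 g: 13.6 g C, 86.4 g F.
C: 13.6 g ÷ 12.01 g/mol = 1.132 mol
F: 86.4 g ÷ 19.00 g/mol = 4.547 mol
Ratios (÷ 1.132): C 1.000, F 4.016
Ratio ≈ 1:4, so the empirical formula is CF4

CF4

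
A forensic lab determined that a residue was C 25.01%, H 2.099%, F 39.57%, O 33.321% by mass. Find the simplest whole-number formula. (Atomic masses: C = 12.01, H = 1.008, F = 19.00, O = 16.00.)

Assume 100 g: 25.01 g C, 2.099 g H, 39.57 g F, 33.321 g O.
Moles — C: 25.01 / 12.01 = 2.082 mol; H: 2.099 / 1.008 = 2.082 mol; F: 39.57 / 19.00 = 2.083 mol; O: 33.321 / 16.00 = 2.083 mol
Ratios (÷ 2.082): C 1.000, H 1.000, F 1.000, O 1.000
Ratio ≈ 1:1:1:1, so the empirical formula is CHFO

CHFO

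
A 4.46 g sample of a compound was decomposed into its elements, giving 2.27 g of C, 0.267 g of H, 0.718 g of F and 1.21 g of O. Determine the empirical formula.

C5H7FO2

n(C) = 2.27/12.01 = 0.189, n(H) = 0.267/1.008 = 0.2649, n(F) = 0.718/19.00 = 0.03779, n(O) = 1.21/16.00 = 0.07562
Ratios (÷ 0.03779): C 5.002, H 7.009, F 1.000, O 2.001
Ratio ≈ 5:7:1:2, so the empirical formula is C5H7FO2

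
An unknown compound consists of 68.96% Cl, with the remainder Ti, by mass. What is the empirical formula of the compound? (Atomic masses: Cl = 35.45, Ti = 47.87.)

Assume 100 g: 68.96 g Cl, 31.04 g Ti.
Cl: 68.96 g ÷ 35.45 g/mol = 1.945 mol
Ti: 31.04 g ÷ 47.87 g/mol = 0.6484 mol
Smallest is Ti at 0.6484 mol; normalising gives Cl 3.000, Ti 1.000
Ratio ≈ 3:1, so the empirical formula is Cl3Ti

Cl3Ti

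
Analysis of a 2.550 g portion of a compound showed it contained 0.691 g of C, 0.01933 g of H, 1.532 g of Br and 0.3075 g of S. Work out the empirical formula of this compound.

C6H2Br2S

Moles — C: 0.691 / 12.01 = 0.05754 mol; H: 0.01933 / 1.008 = 0.01918 mol; Br: 1.532 / 79.90 = 0.01917 mol; S: 0.3075 / 32.07 = 0.009588 mol
Ratios (÷ 0.009588): C 6.001, H 2.000, Br 2.000, S 1.000
≈ 6:2:2:1 → C6H2Br2S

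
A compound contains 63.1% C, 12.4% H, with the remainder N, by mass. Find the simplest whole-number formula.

C3H7N

Assume 100 g: 63.1 g C, 12.4 g H, 24.5 g N.
C: 63.1 g ÷ 12.01 g/mol = 5.254 mol
H: 12.4 g ÷ 1.008 g/mol = 12.3 mol
N: 24.5 g ÷ 14.01 g/mol = 1.749 mol
Divide by the smallest (1.749 mol N): C 3.004, H 7.034, N 1.000
≈ 3:7:1 → C3H7N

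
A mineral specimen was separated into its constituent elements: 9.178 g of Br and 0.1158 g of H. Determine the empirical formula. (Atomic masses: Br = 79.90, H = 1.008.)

BrH

Br: 9.178 g ÷ 79.90 g/mol = 0.1149 mol
H: 0.1158 g ÷ 1.008 g/mol = 0.1149 mol
Smallest is Br at 0.1149 mol; normalising gives Br 1.000, H 1.000
≈ 1:1 → BrH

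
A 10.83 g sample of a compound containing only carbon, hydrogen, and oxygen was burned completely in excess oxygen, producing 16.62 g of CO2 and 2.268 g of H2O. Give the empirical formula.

C3H2O3

mol C = 16.62 / 44.01 = 0.3776; mass C = 0.3776 × 12.01 = 4.535 g
mol H = 2 × (2.268 / 18.02) = 0.2517; mass H = 0.2517 × 1.008 = 0.2537 g
mass O = 10.83 − (4.789) = 6.041 g → mol O = 0.3775
Smallest is H at 0.2517 mol; normalising gives C 1.500, H 1.000, O 1.500
×2: C 3.00, H 2.00, O 3.00 → C3H2O3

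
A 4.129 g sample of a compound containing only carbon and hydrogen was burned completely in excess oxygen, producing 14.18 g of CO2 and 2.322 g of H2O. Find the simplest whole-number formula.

C5H4

mol C = 14.18 / 44.01 = 0.3222; mass C = 0.3222 × 12.01 = 3.870 g
mol H = 2 × (2.322 / 18.02) = 0.2577; mass H = 0.2577 × 1.008 = 0.2598 g
Smallest is H at 0.2577 mol; normalising gives C 1.250, H 1.000
Multiply by 4: C 5.00, H 4.00 → C5H4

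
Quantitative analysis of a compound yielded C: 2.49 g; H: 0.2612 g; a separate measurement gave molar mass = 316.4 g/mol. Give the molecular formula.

C: 2.49 g ÷ 12.01 g/mol = 0.2073 mol
H: 0.2612 g ÷ 1.008 g/mol = 0.2591 mol
Ratios (÷ 0.2073): C 1.000, H 1.250
×4: C 4.00, H 5.00 → C4H5
Empirical-formula mass = 53.08 g/mol
n = 316.4 / 53.08 = 5.96 ≈ 6
Molecular formula = (C4H5)×6 = C24H30

C24H30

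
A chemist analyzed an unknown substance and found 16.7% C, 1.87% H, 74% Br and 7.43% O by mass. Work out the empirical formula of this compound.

Assume 100 g: 16.7 g C, 1.87 g H, 74 g Br, 7.43 g O.
n(C) = 16.7/12.01 = 1.391, n(H) = 1.87/1.008 = 1.855, n(Br) = 74/79.90 = 0.9262, n(O) = 7.43/16.00 = 0.4644
Divide by the smallest (0.4644 mol O): C 2.994, H 3.995, Br 1.994, O 1.000
→ C3H4Br2O

C3H4Br2O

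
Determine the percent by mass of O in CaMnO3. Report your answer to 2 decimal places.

Molar mass = 1(40.08) + 1(54.94) + 3(16.00) = 143.020 g/mol
Mass of O per mole = 3 × 16.00 = 48.000 g
% O = 48.000 / 143.020 × 100 = 33.56%

33.56%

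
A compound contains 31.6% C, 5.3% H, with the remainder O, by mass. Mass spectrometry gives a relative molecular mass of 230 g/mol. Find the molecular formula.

Assume 100 g: 31.6 g C, 5.3 g H, 63.1 g O.
Moles — C: 31.6 / 12.01 = 2.631 mol; H: 5.3 / 1.008 = 5.258 mol; O: 63.1 / 16.00 = 3.944 mol
Ratios (÷ 2.631): C 1.000, H 1.998, O 1.499
Scaling by 2: C 2.00, H 4.00, O 3.00 → C2H4O3
Empirical-formula mass = 76.05 g/mol
n = 230 / 76.05 = 3.02 ≈ 3
Molecular formula = (C2H4O3)×3 = C6H12O9

C6H12O9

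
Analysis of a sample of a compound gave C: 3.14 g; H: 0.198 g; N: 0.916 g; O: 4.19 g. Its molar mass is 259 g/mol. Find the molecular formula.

n(C) = 3.14/12.01 = 0.2614, n(H) = 0.198/1.008 = 0.1964, n(N) = 0.916/14.01 = 0.06538, n(O) = 4.19/16.00 = 0.2619
Divide by the smallest (0.06538 mol N): C 3.999, H 3.004, N 1.000, O 4.005
→ C4H3NO4
Empirical-formula mass = 129.07 g/mol
n = 259 / 129.07 = 2.01 ≈ 2
Molecular formula = (C4H3NO4)×2 = C8H6N2O8

C8H6N2O8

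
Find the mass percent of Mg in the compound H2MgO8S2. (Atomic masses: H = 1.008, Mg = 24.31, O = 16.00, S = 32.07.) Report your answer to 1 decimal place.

11.1%

Molar mass = 2(1.008) + 1(24.31) + 8(16.00) + 2(32.07) = 218.466 g/mol
Mass of Mg per mole = 1 × 24.31 = 24.310 g
% Mg = 24.310 / 218.466 × 100 = 11.1%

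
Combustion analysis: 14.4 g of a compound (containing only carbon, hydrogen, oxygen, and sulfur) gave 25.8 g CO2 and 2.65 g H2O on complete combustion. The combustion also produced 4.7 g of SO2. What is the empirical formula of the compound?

C8H4O4S

mol C = 25.8 / 44.01 = 0.5862; mass C = 0.5862 × 12.01 = 7.041 g
mol H = 2 × (2.65 / 18.02) = 0.2941; mass H = 0.2941 × 1.008 = 0.2965 g
mol S = 4.7 / 64.07 = 0.07336; mass S = 2.353 g
mass O = 14.4 − (9.690) = 4.710 g → mol O = 0.2944
Smallest is S at 0.07336 mol; normalising gives C 7.991, H 4.009, O 4.013, S 1.000
≈ 8:4:4:1 → C8H4O4S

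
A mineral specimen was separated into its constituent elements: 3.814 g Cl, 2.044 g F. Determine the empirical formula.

Cl: 3.814 g ÷ 35.45 g/mol = 0.1076 mol
F: 2.044 g ÷ 19.00 g/mol = 0.1076 mol
Divide by the smallest (0.1076 mol F): Cl 1.000, F 1.000
Ratio ≈ 1:1, so the empirical formula is ClF

ClF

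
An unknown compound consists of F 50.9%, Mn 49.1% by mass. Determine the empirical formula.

F3Mn

Assume 100 g: 50.9 g F, 49.1 g Mn.
n(F) = 50.9/19.00 = 2.679, n(Mn) = 49.1/54.94 = 0.8937
Smallest is Mn at 0.8937 mol; normalising gives F 2.998, Mn 1.000
≈ 3:1 → F3Mn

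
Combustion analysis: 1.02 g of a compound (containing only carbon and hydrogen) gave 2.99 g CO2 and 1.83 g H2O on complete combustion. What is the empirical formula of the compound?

mol C = 2.99 / 44.01 = 0.06794; mass C = 0.06794 × 12.01 = 0.8159 g
mol H = 2 × (1.83 / 18.02) = 0.2031; mass H = 0.2031 × 1.008 = 0.2047 g
Divide by the smallest (0.06794 mol C): C 1.000, H 2.990
≈ 1:3 → CH3

CH3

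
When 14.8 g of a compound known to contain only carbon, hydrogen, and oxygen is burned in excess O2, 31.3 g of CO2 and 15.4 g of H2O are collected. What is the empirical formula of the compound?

mol C = 31.3 / 44.01 = 0.7112; mass C = 0.7112 × 12.01 = 8.542 g
mol H = 2 × (15.4 / 18.02) = 1.709; mass H = 1.709 × 1.008 = 1.723 g
mass O = 14.8 − (10.26) = 4.536 g → mol O = 0.2835
Divide by the smallest (0.2835 mol O): C 2.509, H 6.030, O 1.000
Multiply by 2: C 5.02, H 12.06, O 2.00 → C5H12O2

C5H12O2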